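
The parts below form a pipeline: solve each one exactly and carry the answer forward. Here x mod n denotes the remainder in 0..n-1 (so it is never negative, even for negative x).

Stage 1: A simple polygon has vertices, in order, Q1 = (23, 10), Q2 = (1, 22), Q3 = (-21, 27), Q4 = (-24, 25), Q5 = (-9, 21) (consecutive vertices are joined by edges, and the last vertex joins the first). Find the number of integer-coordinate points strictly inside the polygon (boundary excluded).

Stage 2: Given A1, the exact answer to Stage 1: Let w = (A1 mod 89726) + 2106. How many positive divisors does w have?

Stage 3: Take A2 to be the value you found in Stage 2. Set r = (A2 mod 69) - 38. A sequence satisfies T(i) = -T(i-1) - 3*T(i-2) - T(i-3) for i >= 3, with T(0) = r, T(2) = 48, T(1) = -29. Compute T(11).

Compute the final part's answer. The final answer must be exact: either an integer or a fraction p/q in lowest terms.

-5359

Stage 1: cross terms: (23*22 - 1*10)=496, (1*27 - -21*22)=489, (-21*25 - -24*27)=123, (-24*21 - -9*25)=-279, (-9*10 - 23*21)=-573; twice the area = |256| = 256; area = 128; boundary points = 2 + 1 + 1 + 1 + 1 = 6; strictly interior points = area - boundary/2 + 1 = 126; answer 126
Stage 2: A1 = 126; w = 2232; 2232 = 2^3 * 3^2 * 31; number of divisors = (3+1) * (2+1) * (1+1) = 24; answer 24
Stage 3: A2 = 24; r = -14; T(3) = -1*(48) - 3*(-29) - 1*(-14) = 53; iterating: T(3)=53, T(4)=-168, T(5)=-39, T(6)=490, T(7)=-205, T(8)=-1226, T(9)=1351, T(10)=2532, T(11)=-5359; answer -5359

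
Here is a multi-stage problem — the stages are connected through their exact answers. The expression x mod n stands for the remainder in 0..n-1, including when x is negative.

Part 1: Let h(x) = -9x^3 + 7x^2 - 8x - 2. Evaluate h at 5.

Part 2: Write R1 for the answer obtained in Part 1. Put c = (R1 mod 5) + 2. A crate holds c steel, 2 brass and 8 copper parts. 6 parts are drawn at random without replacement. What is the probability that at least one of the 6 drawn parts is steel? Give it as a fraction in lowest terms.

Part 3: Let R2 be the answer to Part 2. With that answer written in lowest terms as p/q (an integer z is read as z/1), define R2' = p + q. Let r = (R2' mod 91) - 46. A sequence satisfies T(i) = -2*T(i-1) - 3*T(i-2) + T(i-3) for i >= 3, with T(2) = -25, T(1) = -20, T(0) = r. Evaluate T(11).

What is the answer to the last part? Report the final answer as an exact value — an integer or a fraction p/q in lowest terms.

5465

Part 1: -9*(5)^3 + 7*(5)^2 - 8*(5)^1 - 2 = (-1125) + (175) + (-40) + (-2) = -992; answer -992
Part 2: R1 = -992; c = 5; total draws C(15,6) = 5005; complement C(10,6) = 210; favorable 5005 - 210 = 4795; P = 137/143; answer 137/143
Part 3: R2 = 137/143; threaded value p + q = 280; r = -39; T(3) = -2*(-25) - 3*(-20) + 1*(-39) = 71; iterating: T(3)=71, T(4)=-87, T(5)=-64, T(6)=460, T(7)=-815, T(8)=186, T(9)=2533, T(10)=-6439, T(11)=5465; answer 5465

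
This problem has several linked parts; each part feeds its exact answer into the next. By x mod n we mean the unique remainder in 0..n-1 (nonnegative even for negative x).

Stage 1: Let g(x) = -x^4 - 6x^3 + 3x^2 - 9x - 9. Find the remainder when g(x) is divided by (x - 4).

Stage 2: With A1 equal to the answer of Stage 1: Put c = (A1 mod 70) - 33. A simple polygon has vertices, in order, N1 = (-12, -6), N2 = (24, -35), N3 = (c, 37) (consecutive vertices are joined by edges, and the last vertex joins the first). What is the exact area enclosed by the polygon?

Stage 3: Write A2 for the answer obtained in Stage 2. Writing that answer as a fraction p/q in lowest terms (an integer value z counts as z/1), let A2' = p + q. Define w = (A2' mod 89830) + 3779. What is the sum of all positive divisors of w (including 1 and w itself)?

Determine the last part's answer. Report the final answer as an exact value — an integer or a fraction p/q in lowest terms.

6888

Stage 1: remainder = value at the root: -1*(4)^4 - 6*(4)^3 + 3*(4)^2 - 9*(4)^1 - 9 = (-256) + (-384) + (48) + (-36) + (-9) = -637; answer -637
Stage 2: A1 = -637; c = 30; cross terms: (-12*-35 - 24*-6)=564, (24*37 - 30*-35)=1938, (30*-6 - -12*37)=264; twice the area = |2766| = 2766; area = 1383; answer 1383
Stage 3: A2 = 1383; threaded value p + q = 1384; w = 5163; 5163 = 3 * 1721; sigma = (1 + 3) * (1 + 1721) = 4 * 1722 = 6888; answer 6888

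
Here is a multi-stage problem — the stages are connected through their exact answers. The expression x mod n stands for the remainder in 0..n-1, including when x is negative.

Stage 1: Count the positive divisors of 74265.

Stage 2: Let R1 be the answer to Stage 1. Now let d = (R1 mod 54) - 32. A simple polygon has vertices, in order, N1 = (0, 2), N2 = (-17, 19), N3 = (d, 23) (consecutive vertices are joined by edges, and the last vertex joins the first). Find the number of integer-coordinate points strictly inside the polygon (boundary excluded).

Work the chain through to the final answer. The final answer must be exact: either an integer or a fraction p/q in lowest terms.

Stage 1: 74265 = 3 * 5 * 4951; number of divisors = (1+1) * (1+1) * (1+1) = 8; answer 8
Stage 2: R1 = 8; d = -24; cross terms: (0*19 - -17*2)=34, (-17*23 - -24*19)=65, (-24*2 - 0*23)=-48; twice the area = |51| = 51; area = 51/2; boundary points = 17 + 1 + 3 = 21; strictly interior points = area - boundary/2 + 1 = 16; answer 16

16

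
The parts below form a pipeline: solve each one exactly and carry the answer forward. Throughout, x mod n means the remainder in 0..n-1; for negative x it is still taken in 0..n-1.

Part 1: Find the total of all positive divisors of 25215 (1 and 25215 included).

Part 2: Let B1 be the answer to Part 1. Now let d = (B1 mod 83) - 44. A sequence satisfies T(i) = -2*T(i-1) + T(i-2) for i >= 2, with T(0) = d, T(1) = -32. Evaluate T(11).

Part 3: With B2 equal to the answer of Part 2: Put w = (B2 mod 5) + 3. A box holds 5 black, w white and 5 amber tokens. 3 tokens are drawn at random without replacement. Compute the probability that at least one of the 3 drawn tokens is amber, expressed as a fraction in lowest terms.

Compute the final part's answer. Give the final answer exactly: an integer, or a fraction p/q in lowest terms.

10/13

Part 1: 25215 = 3 * 5 * 41^2; sigma = (1 + 3) * (1 + 5) * (1 + 41 + 1681) = 4 * 6 * 1723 = 41352; answer 41352
Part 2: B1 = 41352; d = -26; T(2) = -2*(-32) + 1*(-26) = 38; iterating: T(2)=38, T(3)=-108, T(4)=254, T(5)=-616, T(6)=1486, T(7)=-3588, T(8)=8662, T(9)=-20912, T(10)=50486, T(11)=-121884; answer -121884
Part 3: B2 = -121884; w = 4; total draws C(14,3) = 364; complement C(9,3) = 84; favorable 364 - 84 = 280; P = 10/13; answer 10/13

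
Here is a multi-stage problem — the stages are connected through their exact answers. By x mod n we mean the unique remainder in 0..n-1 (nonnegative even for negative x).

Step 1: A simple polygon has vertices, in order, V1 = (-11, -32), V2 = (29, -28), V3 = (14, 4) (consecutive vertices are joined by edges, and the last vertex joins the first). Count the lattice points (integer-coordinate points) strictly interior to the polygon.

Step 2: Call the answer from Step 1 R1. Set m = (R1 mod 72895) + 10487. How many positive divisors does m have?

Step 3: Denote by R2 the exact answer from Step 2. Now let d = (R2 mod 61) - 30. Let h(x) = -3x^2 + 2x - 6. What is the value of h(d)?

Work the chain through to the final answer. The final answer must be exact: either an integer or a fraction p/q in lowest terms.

-1502

Step 1: cross terms: (-11*-28 - 29*-32)=1236, (29*4 - 14*-28)=508, (14*-32 - -11*4)=-404; twice the area = |1340| = 1340; area = 670; boundary points = 4 + 1 + 1 = 6; strictly interior points = area - boundary/2 + 1 = 668; answer 668
Step 2: R1 = 668; m = 11155; 11155 = 5 * 23 * 97; number of divisors = (1+1) * (1+1) * (1+1) = 8; answer 8
Step 3: R2 = 8; d = -22; -3*(-22)^2 + 2*(-22)^1 - 6 = (-1452) + (-44) + (-6) = -1502; answer -1502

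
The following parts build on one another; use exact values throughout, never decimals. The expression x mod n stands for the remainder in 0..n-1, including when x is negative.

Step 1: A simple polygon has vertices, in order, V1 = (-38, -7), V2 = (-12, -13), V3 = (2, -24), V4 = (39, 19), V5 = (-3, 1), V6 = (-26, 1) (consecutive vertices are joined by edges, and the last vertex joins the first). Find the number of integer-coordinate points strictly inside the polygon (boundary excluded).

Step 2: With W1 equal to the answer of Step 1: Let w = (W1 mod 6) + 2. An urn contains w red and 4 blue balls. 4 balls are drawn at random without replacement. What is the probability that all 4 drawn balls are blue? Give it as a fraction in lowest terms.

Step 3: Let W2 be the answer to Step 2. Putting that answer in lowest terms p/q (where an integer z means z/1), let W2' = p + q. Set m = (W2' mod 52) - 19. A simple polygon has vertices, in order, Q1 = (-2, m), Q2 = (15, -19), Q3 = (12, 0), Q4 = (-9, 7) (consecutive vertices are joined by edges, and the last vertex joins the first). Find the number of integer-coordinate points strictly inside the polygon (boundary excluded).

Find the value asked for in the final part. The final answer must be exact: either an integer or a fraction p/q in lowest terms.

175

Step 1: cross terms: (-38*-13 - -12*-7)=410, (-12*-24 - 2*-13)=314, (2*19 - 39*-24)=974, (39*1 - -3*19)=96, (-3*1 - -26*1)=23, (-26*-7 - -38*1)=220; twice the area = |2037| = 2037; area = 2037/2; boundary points = 2 + 1 + 1 + 6 + 23 + 4 = 37; strictly interior points = area - boundary/2 + 1 = 1001; answer 1001
Step 2: W1 = 1001; w = 7; total draws C(11,4) = 330; favorable C(4,4) = 1; P = 1/330; answer 1/330
Step 3: W2 = 1/330; threaded value p + q = 331; m = 0; cross terms: (-2*-19 - 15*0)=38, (15*0 - 12*-19)=228, (12*7 - -9*0)=84, (-9*0 - -2*7)=14; twice the area = |364| = 364; area = 182; boundary points = 1 + 1 + 7 + 7 = 16; strictly interior points = area - boundary/2 + 1 = 175; answer 175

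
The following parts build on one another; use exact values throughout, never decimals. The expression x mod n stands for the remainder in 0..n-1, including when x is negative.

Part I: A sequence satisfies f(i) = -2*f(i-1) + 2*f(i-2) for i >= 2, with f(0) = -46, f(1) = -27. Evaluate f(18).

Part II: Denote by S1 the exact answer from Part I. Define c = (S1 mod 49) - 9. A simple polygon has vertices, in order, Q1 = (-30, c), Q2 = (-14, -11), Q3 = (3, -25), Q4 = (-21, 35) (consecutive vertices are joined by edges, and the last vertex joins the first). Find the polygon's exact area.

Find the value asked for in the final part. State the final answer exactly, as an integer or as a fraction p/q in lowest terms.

1343/2

Part I: f(2) = -2*(-27) + 2*(-46) = -38; iterating: f(2)=-38, f(3)=22, f(4)=-120, f(5)=284, f(6)=-808, f(7)=2184, f(8)=-5984, f(9)=16336, f(10)=-44640, f(11)=121952, f(12)=-333184, f(13)=910272, f(14)=-2486912, f(15)=6794368, f(16)=-18562560, f(17)=50713856, f(18)=-138552832; answer -138552832
Part II: S1 = -138552832; c = 0; cross terms: (-30*-11 - -14*0)=330, (-14*-25 - 3*-11)=383, (3*35 - -21*-25)=-420, (-21*0 - -30*35)=1050; twice the area = |1343| = 1343; area = 1343/2; answer 1343/2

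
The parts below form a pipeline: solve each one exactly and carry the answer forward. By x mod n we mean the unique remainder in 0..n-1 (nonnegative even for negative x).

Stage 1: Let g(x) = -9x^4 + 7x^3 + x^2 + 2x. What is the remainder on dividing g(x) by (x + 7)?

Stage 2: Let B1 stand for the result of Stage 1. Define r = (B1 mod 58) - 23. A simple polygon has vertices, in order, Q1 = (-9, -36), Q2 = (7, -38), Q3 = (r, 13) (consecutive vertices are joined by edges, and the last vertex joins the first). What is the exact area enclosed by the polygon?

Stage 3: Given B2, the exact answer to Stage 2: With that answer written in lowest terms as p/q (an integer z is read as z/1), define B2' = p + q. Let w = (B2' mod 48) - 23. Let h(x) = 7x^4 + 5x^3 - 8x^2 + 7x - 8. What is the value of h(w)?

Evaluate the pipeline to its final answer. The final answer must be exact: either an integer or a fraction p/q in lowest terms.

Stage 1: remainder = value at the root: -9*(-7)^4 + 7*(-7)^3 + 1*(-7)^2 + 2*(-7)^1 = (-21609) + (-2401) + (49) + (-14) = -23975; answer -23975
Stage 2: B1 = -23975; r = 14; cross terms: (-9*-38 - 7*-36)=594, (7*13 - 14*-38)=623, (14*-36 - -9*13)=-387; twice the area = |830| = 830; area = 415; answer 415
Stage 3: B2 = 415; threaded value p + q = 416; w = 9; 7*(9)^4 + 5*(9)^3 - 8*(9)^2 + 7*(9)^1 - 8 = (45927) + (3645) + (-648) + (63) + (-8) = 48979; answer 48979

48979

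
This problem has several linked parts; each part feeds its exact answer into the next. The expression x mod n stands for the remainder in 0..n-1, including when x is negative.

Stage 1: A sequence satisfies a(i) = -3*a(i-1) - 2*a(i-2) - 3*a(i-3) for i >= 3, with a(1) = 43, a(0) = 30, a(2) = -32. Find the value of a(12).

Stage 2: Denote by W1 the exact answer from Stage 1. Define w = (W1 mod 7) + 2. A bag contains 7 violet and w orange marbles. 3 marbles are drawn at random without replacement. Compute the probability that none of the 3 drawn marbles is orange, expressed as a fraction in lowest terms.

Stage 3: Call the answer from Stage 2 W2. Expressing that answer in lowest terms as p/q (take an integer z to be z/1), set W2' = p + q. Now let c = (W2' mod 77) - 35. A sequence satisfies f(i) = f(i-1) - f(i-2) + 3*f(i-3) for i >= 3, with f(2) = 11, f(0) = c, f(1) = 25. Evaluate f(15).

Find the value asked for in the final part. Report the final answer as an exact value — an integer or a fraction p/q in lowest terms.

Stage 1: a(3) = -3*(-32) - 2*(43) - 3*(30) = -80; iterating: a(3)=-80, a(4)=175, a(5)=-269, a(6)=697, a(7)=-2078, a(8)=5647, a(9)=-14876, a(10)=39568, a(11)=-105893, a(12)=283171; answer 283171
Stage 2: W1 = 283171; w = 2; total draws C(9,3) = 84; favorable C(7,3) = 35; P = 5/12; answer 5/12
Stage 3: W2 = 5/12; threaded value p + q = 17; c = -18; f(3) = 1*(11) - 1*(25) + 3*(-18) = -68; iterating: f(3)=-68, f(4)=-4, f(5)=97, f(6)=-103, f(7)=-212, f(8)=182, f(9)=85, f(10)=-733, f(11)=-272, f(12)=716, f(13)=-1211, f(14)=-2743, f(15)=616; answer 616

616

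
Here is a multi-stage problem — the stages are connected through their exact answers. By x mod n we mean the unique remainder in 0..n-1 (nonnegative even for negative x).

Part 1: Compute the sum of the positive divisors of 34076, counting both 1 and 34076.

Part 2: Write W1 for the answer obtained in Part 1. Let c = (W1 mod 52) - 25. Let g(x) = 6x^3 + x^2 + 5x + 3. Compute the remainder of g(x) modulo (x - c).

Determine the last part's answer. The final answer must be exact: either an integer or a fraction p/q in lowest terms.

8165

Part 1: 34076 = 2^2 * 7 * 1217; sigma = (1 + 2 + 4) * (1 + 7) * (1 + 1217) = 7 * 8 * 1218 = 68208; answer 68208
Part 2: W1 = 68208; c = 11; remainder = value at the root: 6*(11)^3 + 1*(11)^2 + 5*(11)^1 + 3 = (7986) + (121) + (55) + (3) = 8165; answer 8165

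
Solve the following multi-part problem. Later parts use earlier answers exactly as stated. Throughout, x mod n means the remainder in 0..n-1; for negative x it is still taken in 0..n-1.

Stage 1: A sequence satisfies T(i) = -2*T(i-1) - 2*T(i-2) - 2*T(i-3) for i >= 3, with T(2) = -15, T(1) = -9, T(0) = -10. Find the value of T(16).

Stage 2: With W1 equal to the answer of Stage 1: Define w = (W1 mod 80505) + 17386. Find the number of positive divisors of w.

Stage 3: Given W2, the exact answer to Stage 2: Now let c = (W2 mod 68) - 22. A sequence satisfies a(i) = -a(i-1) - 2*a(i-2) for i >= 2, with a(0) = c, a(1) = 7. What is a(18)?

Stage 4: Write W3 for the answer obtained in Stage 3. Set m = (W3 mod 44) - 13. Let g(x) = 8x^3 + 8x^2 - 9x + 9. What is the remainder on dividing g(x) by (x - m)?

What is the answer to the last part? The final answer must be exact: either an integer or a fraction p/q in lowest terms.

Stage 1: T(3) = -2*(-15) - 2*(-9) - 2*(-10) = 68; iterating: T(3)=68, T(4)=-88, T(5)=70, T(6)=-100, T(7)=236, T(8)=-412, T(9)=552, T(10)=-752, T(11)=1224, T(12)=-2048, T(13)=3152, T(14)=-4656, T(15)=7104, T(16)=-11200; answer -11200
Stage 2: W1 = -11200; w = 86691; 86691 = 3 * 11 * 37 * 71; number of divisors = (1+1) * (1+1) * (1+1) * (1+1) = 16; answer 16
Stage 3: W2 = 16; c = -6; a(2) = -1*(7) - 2*(-6) = 5; iterating: a(2)=5, a(3)=-19, a(4)=9, a(5)=29, a(6)=-47, a(7)=-11, a(8)=105, a(9)=-83, a(10)=-127, a(11)=293, a(12)=-39, a(13)=-547, a(14)=625, a(15)=469, a(16)=-1719, a(17)=781, a(18)=2657; answer 2657
Stage 4: W3 = 2657; m = 4; remainder = value at the root: 8*(4)^3 + 8*(4)^2 - 9*(4)^1 + 9 = (512) + (128) + (-36) + (9) = 613; answer 613

613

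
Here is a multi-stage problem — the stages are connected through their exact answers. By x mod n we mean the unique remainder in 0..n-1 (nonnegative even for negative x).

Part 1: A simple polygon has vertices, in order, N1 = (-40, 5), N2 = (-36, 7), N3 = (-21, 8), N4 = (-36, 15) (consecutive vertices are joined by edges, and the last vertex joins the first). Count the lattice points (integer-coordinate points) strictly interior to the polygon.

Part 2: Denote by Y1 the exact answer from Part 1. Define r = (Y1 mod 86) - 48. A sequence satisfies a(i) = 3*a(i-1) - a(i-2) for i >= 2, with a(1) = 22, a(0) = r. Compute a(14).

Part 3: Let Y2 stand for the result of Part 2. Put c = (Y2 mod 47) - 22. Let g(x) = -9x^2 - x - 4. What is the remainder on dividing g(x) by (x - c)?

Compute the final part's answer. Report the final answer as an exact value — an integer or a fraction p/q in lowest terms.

-3952

Part 1: cross terms: (-40*7 - -36*5)=-100, (-36*8 - -21*7)=-141, (-21*15 - -36*8)=-27, (-36*5 - -40*15)=420; twice the area = |152| = 152; area = 76; boundary points = 2 + 1 + 1 + 2 = 6; strictly interior points = area - boundary/2 + 1 = 74; answer 74
Part 2: Y1 = 74; r = 26; a(2) = 3*(22) - 1*(26) = 40; iterating: a(2)=40, a(3)=98, a(4)=254, a(5)=664, a(6)=1738, a(7)=4550, a(8)=11912, a(9)=31186, a(10)=81646, a(11)=213752, a(12)=559610, a(13)=1465078, a(14)=3835624; answer 3835624
Part 3: Y2 = 3835624; c = -21; remainder = value at the root: -9*(-21)^2 - 1*(-21)^1 - 4 = (-3969) + (21) + (-4) = -3952; answer -3952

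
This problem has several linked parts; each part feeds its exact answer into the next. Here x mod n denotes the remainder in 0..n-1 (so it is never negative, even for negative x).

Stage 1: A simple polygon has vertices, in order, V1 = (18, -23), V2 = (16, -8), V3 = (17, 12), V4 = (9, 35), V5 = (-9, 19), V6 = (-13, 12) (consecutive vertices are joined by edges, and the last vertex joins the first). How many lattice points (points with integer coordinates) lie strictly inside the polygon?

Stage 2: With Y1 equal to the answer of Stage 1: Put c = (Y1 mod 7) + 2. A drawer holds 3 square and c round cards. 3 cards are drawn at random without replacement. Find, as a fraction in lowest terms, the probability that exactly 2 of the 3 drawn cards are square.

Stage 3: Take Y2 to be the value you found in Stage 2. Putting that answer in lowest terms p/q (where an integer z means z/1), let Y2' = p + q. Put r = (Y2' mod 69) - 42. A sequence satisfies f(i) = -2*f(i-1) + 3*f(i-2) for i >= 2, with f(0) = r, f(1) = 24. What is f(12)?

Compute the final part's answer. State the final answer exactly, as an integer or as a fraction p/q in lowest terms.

Stage 1: cross terms: (18*-8 - 16*-23)=224, (16*12 - 17*-8)=328, (17*35 - 9*12)=487, (9*19 - -9*35)=486, (-9*12 - -13*19)=139, (-13*-23 - 18*12)=83; twice the area = |1747| = 1747; area = 1747/2; boundary points = 1 + 1 + 1 + 2 + 1 + 1 = 7; strictly interior points = area - boundary/2 + 1 = 871; answer 871
Stage 2: Y1 = 871; c = 5; total draws C(8,3) = 56; favorable C(3,2)*C(5,1) = 15; P = 15/56; answer 15/56
Stage 3: Y2 = 15/56; threaded value p + q = 71; r = -40; f(2) = -2*(24) + 3*(-40) = -168; iterating: f(2)=-168, f(3)=408, f(4)=-1320, f(5)=3864, f(6)=-11688, f(7)=34968, f(8)=-105000, f(9)=314904, f(10)=-944808, f(11)=2834328, f(12)=-8503080; answer -8503080

-8503080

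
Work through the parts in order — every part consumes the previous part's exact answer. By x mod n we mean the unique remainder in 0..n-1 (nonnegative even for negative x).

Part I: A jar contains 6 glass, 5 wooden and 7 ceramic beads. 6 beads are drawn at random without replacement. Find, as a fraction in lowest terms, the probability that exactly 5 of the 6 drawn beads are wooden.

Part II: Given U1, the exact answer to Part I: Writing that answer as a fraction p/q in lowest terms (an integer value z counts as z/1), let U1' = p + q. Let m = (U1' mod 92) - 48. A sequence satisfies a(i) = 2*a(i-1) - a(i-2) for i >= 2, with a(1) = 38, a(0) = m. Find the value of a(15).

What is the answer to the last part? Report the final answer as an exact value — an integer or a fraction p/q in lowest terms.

Part I: total draws C(18,6) = 18564; favorable C(5,5)*C(13,1) = 13; P = 1/1428; answer 1/1428
Part II: U1 = 1/1428; threaded value p + q = 1429; m = 1; a(2) = 2*(38) - 1*(1) = 75; iterating: a(2)=75, a(3)=112, a(4)=149, a(5)=186, a(6)=223, a(7)=260, a(8)=297, a(9)=334, a(10)=371, a(11)=408, a(12)=445, a(13)=482, a(14)=519, a(15)=556; answer 556

556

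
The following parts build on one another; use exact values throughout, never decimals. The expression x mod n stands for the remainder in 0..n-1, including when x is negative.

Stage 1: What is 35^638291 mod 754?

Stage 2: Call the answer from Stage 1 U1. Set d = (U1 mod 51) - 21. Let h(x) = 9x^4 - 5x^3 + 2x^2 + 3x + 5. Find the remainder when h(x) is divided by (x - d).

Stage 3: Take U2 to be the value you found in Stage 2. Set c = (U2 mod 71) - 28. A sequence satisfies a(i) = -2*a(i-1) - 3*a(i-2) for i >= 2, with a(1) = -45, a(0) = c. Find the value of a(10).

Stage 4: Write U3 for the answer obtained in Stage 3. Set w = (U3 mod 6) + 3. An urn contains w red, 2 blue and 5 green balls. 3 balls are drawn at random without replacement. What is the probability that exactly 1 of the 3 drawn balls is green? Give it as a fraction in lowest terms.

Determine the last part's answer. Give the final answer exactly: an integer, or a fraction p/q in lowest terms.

70/143

Stage 1: squarings mod 754: 35^1=35, 35^2=471, 35^4=165, 35^8=81, 35^16=529, 35^32=107, 35^64=139, 35^128=471, 35^256=165, 35^512=81, 35^1024=529, 35^2048=107, 35^4096=139, 35^8192=471, 35^16384=165, 35^32768=81, 35^65536=529, 35^131072=107, 35^262144=139, 35^524288=471; 35^638291 = 35^1 * 35^2 * 35^16 * 35^64 * 35^256 * 35^1024 * 35^2048 * 35^4096 * 35^8192 * 35^32768 * 35^65536 * 35^524288 = 419 (mod 754); answer 419
Stage 2: U1 = 419; d = -10; remainder = value at the root: 9*(-10)^4 - 5*(-10)^3 + 2*(-10)^2 + 3*(-10)^1 + 5 = (90000) + (5000) + (200) + (-30) + (5) = 95175; answer 95175
Stage 3: U2 = 95175; c = 7; a(2) = -2*(-45) - 3*(7) = 69; iterating: a(2)=69, a(3)=-3, a(4)=-201, a(5)=411, a(6)=-219, a(7)=-795, a(8)=2247, a(9)=-2109, a(10)=-2523; answer -2523
Stage 4: U3 = -2523; w = 6; total draws C(13,3) = 286; favorable C(5,1)*C(8,2) = 140; P = 70/143; answer 70/143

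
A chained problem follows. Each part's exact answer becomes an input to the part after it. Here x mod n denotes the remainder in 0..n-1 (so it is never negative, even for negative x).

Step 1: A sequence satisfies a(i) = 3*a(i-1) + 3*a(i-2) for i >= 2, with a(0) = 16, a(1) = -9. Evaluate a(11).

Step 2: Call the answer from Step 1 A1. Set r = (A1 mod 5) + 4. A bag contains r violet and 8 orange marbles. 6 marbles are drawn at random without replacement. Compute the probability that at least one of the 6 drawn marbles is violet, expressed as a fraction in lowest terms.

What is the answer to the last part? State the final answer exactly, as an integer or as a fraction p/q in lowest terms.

422/429

Step 1: a(2) = 3*(-9) + 3*(16) = 21; iterating: a(2)=21, a(3)=36, a(4)=171, a(5)=621, a(6)=2376, a(7)=8991, a(8)=34101, a(9)=129276, a(10)=490131, a(11)=1858221; answer 1858221
Step 2: A1 = 1858221; r = 5; total draws C(13,6) = 1716; complement C(8,6) = 28; favorable 1716 - 28 = 1688; P = 422/429; answer 422/429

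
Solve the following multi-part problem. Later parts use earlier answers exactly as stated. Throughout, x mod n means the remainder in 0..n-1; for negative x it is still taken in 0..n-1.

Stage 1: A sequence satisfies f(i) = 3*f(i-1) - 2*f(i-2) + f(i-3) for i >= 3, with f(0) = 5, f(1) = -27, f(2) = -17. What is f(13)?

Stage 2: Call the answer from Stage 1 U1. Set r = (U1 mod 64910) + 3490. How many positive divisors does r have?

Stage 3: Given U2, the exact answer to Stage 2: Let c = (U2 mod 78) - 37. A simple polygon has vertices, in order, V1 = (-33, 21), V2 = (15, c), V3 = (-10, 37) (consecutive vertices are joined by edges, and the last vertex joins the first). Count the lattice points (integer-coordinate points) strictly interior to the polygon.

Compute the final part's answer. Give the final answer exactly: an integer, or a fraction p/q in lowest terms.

Stage 1: f(3) = 3*(-17) - 2*(-27) + 1*(5) = 8; iterating: f(3)=8, f(4)=31, f(5)=60, f(6)=126, f(7)=289, f(8)=675, f(9)=1573, f(10)=3658, f(11)=8503, f(12)=19766, f(13)=45950; answer 45950
Stage 2: U1 = 45950; r = 49440; 49440 = 2^5 * 3 * 5 * 103; number of divisors = (5+1) * (1+1) * (1+1) * (1+1) = 48; answer 48
Stage 3: U2 = 48; c = 11; cross terms: (-33*11 - 15*21)=-678, (15*37 - -10*11)=665, (-10*21 - -33*37)=1011; twice the area = |998| = 998; area = 499; boundary points = 2 + 1 + 1 = 4; strictly interior points = area - boundary/2 + 1 = 498; answer 498

498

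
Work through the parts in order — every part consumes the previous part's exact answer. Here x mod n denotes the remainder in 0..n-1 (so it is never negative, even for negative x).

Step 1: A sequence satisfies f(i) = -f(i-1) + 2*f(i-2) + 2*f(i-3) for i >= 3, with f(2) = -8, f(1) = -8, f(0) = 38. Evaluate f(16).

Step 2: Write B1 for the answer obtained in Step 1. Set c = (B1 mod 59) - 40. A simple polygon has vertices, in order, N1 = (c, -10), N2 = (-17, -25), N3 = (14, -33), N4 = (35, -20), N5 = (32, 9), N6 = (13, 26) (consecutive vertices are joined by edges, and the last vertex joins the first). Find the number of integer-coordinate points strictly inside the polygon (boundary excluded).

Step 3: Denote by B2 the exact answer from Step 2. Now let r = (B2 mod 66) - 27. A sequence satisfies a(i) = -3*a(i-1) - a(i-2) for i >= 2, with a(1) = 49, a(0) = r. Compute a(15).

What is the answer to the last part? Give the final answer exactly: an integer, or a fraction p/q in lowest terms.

Step 1: f(3) = -1*(-8) + 2*(-8) + 2*(38) = 68; iterating: f(3)=68, f(4)=-100, f(5)=220, f(6)=-284, f(7)=524, f(8)=-652, f(9)=1132, f(10)=-1388, f(11)=2348, f(12)=-2860, f(13)=4780, f(14)=-5804, f(15)=9644, f(16)=-11692; answer -11692
Step 2: B1 = -11692; c = 9; cross terms: (9*-25 - -17*-10)=-395, (-17*-33 - 14*-25)=911, (14*-20 - 35*-33)=875, (35*9 - 32*-20)=955, (32*26 - 13*9)=715, (13*-10 - 9*26)=-364; twice the area = |2697| = 2697; area = 2697/2; boundary points = 1 + 1 + 1 + 1 + 1 + 4 = 9; strictly interior points = area - boundary/2 + 1 = 1345; answer 1345
Step 3: B2 = 1345; r = -2; a(2) = -3*(49) - 1*(-2) = -145; iterating: a(2)=-145, a(3)=386, a(4)=-1013, a(5)=2653, a(6)=-6946, a(7)=18185, a(8)=-47609, a(9)=124642, a(10)=-326317, a(11)=854309, a(12)=-2236610, a(13)=5855521, a(14)=-15329953, a(15)=40134338; answer 40134338

40134338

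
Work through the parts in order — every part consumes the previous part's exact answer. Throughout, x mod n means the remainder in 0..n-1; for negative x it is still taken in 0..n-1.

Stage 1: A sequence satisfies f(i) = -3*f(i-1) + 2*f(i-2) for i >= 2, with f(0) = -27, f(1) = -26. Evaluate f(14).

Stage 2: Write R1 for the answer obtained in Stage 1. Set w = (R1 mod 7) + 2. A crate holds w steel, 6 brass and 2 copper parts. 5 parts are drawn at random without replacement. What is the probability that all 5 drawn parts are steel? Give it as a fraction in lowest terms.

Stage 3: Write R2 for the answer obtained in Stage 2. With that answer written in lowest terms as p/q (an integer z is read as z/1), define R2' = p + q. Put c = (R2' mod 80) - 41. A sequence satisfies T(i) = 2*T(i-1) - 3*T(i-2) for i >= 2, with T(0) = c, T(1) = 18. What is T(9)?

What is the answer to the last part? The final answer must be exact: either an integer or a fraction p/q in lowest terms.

6858

Stage 1: f(2) = -3*(-26) + 2*(-27) = 24; iterating: f(2)=24, f(3)=-124, f(4)=420, f(5)=-1508, f(6)=5364, f(7)=-19108, f(8)=68052, f(9)=-242372, f(10)=863220, f(11)=-3074404, f(12)=10949652, f(13)=-38997764, f(14)=138892596; answer 138892596
Stage 2: R1 = 138892596; w = 5; total draws C(13,5) = 1287; favorable C(5,5) = 1; P = 1/1287; answer 1/1287
Stage 3: R2 = 1/1287; threaded value p + q = 1288; c = -33; T(2) = 2*(18) - 3*(-33) = 135; iterating: T(2)=135, T(3)=216, T(4)=27, T(5)=-594, T(6)=-1269, T(7)=-756, T(8)=2295, T(9)=6858; answer 6858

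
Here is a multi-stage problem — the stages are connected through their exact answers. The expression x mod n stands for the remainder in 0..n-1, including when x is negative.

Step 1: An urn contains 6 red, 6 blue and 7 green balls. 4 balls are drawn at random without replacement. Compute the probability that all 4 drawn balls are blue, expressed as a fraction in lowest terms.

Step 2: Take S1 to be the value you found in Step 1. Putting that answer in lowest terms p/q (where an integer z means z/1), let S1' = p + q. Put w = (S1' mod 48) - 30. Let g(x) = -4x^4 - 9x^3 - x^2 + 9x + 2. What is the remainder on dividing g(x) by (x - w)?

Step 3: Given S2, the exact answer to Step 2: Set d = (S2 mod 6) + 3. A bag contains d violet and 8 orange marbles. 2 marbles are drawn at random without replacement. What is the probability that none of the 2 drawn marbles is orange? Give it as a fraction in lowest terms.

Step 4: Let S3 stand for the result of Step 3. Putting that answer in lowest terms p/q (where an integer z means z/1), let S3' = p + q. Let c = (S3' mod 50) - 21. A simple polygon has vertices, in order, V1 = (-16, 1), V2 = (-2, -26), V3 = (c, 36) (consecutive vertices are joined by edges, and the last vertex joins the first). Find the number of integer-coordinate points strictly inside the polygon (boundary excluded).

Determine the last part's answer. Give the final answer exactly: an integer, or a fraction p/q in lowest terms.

258

Step 1: total draws C(19,4) = 3876; favorable C(6,4) = 15; P = 5/1292; answer 5/1292
Step 2: S1 = 5/1292; threaded value p + q = 1297; w = -29; remainder = value at the root: -4*(-29)^4 - 9*(-29)^3 - 1*(-29)^2 + 9*(-29)^1 + 2 = (-2829124) + (219501) + (-841) + (-261) + (2) = -2610723; answer -2610723
Step 3: S2 = -2610723; d = 6; total draws C(14,2) = 91; favorable C(6,2) = 15; P = 15/91; answer 15/91
Step 4: S3 = 15/91; threaded value p + q = 106; c = -15; cross terms: (-16*-26 - -2*1)=418, (-2*36 - -15*-26)=-462, (-15*1 - -16*36)=561; twice the area = |517| = 517; area = 517/2; boundary points = 1 + 1 + 1 = 3; strictly interior points = area - boundary/2 + 1 = 258; answer 258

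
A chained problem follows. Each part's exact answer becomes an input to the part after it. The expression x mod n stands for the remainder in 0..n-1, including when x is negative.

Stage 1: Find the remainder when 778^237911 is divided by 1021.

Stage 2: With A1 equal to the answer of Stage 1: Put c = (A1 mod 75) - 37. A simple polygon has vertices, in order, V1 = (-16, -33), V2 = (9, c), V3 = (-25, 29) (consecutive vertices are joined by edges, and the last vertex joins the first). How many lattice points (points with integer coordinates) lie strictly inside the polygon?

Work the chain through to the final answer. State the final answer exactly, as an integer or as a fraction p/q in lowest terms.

779

Stage 1: squarings mod 1021: 778^1=778, 778^2=852, 778^4=994, 778^8=729, 778^16=521, 778^32=876, 778^64=605, 778^128=507, 778^256=778, 778^512=852, 778^1024=994, 778^2048=729, 778^4096=521, 778^8192=876, 778^16384=605, 778^32768=507, 778^65536=778, 778^131072=852; 778^237911 = 778^1 * 778^2 * 778^4 * 778^16 * 778^64 * 778^256 * 778^8192 * 778^32768 * 778^65536 * 778^131072 = 605 (mod 1021); answer 605
Stage 2: A1 = 605; c = -32; cross terms: (-16*-32 - 9*-33)=809, (9*29 - -25*-32)=-539, (-25*-33 - -16*29)=1289; twice the area = |1559| = 1559; area = 1559/2; boundary points = 1 + 1 + 1 = 3; strictly interior points = area - boundary/2 + 1 = 779; answer 779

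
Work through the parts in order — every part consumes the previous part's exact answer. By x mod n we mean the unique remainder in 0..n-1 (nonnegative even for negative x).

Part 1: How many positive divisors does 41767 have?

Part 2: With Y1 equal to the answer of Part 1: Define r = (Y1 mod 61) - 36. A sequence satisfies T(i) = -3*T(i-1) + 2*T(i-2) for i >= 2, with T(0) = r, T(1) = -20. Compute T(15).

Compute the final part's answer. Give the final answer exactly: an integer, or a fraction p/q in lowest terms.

Part 1: 41767 = 11 * 3797; number of divisors = (1+1) * (1+1) = 4; answer 4
Part 2: Y1 = 4; r = -32; T(2) = -3*(-20) + 2*(-32) = -4; iterating: T(2)=-4, T(3)=-28, T(4)=76, T(5)=-284, T(6)=1004, T(7)=-3580, T(8)=12748, T(9)=-45404, T(10)=161708, T(11)=-575932, T(12)=2051212, T(13)=-7305500, T(14)=26018924, T(15)=-92667772; answer -92667772

-92667772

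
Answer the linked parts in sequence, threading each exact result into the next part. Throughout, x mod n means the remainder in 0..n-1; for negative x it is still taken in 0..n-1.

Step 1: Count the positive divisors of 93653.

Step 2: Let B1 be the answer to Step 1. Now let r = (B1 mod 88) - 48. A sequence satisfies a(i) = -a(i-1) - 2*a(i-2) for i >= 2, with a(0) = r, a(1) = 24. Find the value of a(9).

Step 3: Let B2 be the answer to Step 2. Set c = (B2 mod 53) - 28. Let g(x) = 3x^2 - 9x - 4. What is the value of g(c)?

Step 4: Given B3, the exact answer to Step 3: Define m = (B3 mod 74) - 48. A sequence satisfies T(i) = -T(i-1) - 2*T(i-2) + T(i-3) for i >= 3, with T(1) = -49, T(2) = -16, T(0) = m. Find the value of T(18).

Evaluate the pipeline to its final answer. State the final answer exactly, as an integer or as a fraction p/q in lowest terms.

79513

Step 1: 93653 = 7 * 17 * 787; number of divisors = (1+1) * (1+1) * (1+1) = 8; answer 8
Step 2: B1 = 8; r = -40; a(2) = -1*(24) - 2*(-40) = 56; iterating: a(2)=56, a(3)=-104, a(4)=-8, a(5)=216, a(6)=-200, a(7)=-232, a(8)=632, a(9)=-168; answer -168
Step 3: B2 = -168; c = 16; 3*(16)^2 - 9*(16)^1 - 4 = (768) + (-144) + (-4) = 620; answer 620
Step 4: B3 = 620; m = -20; T(3) = -1*(-16) - 2*(-49) + 1*(-20) = 94; iterating: T(3)=94, T(4)=-111, T(5)=-93, T(6)=409, T(7)=-334, T(8)=-577, T(9)=1654, T(10)=-834, T(11)=-3051, T(12)=6373, T(13)=-1105, T(14)=-14692, T(15)=23275, T(16)=5004, T(17)=-66246, T(18)=79513; answer 79513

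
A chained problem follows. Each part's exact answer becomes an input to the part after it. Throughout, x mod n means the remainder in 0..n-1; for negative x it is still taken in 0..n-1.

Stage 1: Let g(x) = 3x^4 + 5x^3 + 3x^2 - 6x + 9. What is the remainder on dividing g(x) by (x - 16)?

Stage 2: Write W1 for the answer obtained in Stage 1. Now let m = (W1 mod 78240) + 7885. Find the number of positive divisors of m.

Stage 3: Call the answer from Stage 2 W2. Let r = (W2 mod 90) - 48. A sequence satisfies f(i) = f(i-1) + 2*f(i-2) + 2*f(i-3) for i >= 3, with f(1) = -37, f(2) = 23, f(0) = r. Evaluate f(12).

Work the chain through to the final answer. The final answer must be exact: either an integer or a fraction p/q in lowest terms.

Stage 1: remainder = value at the root: 3*(16)^4 + 5*(16)^3 + 3*(16)^2 - 6*(16)^1 + 9 = (196608) + (20480) + (768) + (-96) + (9) = 217769; answer 217769
Stage 2: W1 = 217769; m = 69174; 69174 = 2 * 3^4 * 7 * 61; number of divisors = (1+1) * (4+1) * (1+1) * (1+1) = 40; answer 40
Stage 3: W2 = 40; r = -8; f(3) = 1*(23) + 2*(-37) + 2*(-8) = -67; iterating: f(3)=-67, f(4)=-95, f(5)=-183, f(6)=-507, f(7)=-1063, f(8)=-2443, f(9)=-5583, f(10)=-12595, f(11)=-28647, f(12)=-65003; answer -65003

-65003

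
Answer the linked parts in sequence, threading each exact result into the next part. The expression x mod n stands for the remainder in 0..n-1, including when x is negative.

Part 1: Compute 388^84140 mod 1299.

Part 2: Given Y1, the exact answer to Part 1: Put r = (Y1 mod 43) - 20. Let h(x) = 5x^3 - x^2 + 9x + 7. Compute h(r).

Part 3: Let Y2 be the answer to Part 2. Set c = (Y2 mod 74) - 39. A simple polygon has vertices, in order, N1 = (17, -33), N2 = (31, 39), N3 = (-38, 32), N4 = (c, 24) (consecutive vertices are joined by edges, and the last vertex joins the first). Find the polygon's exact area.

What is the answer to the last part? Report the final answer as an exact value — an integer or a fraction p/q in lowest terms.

770

Part 1: squarings mod 1299: 388^1=388, 388^2=1159, 388^4=115, 388^8=235, 388^16=667, 388^32=631, 388^64=667, 388^128=631, 388^256=667, 388^512=631, 388^1024=667, 388^2048=631, 388^4096=667, 388^8192=631, 388^16384=667, 388^32768=631, 388^65536=667; 388^84140 = 388^4 * 388^8 * 388^32 * 388^128 * 388^2048 * 388^16384 * 388^65536 = 802 (mod 1299); answer 802
Part 2: Y1 = 802; r = 8; 5*(8)^3 - 1*(8)^2 + 9*(8)^1 + 7 = (2560) + (-64) + (72) + (7) = 2575; answer 2575
Part 3: Y2 = 2575; c = 20; cross terms: (17*39 - 31*-33)=1686, (31*32 - -38*39)=2474, (-38*24 - 20*32)=-1552, (20*-33 - 17*24)=-1068; twice the area = |1540| = 1540; area = 770; answer 770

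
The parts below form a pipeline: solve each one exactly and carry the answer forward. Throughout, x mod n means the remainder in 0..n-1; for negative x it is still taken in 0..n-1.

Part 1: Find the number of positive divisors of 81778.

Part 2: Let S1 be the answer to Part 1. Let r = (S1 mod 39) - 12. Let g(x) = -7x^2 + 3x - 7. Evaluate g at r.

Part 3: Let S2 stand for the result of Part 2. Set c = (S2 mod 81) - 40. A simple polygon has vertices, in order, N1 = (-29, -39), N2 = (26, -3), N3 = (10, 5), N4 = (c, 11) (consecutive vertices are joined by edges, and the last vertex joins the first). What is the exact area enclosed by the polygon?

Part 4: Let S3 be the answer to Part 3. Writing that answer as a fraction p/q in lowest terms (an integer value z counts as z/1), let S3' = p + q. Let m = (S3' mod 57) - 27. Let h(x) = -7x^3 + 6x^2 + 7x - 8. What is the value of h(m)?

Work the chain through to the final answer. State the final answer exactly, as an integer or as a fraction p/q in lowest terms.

5518

Part 1: 81778 = 2 * 31 * 1319; number of divisors = (1+1) * (1+1) * (1+1) = 8; answer 8
Part 2: S1 = 8; r = -4; -7*(-4)^2 + 3*(-4)^1 - 7 = (-112) + (-12) + (-7) = -131; answer -131
Part 3: S2 = -131; c = -9; cross terms: (-29*-3 - 26*-39)=1101, (26*5 - 10*-3)=160, (10*11 - -9*5)=155, (-9*-39 - -29*11)=670; twice the area = |2086| = 2086; area = 1043; answer 1043
Part 4: S3 = 1043; threaded value p + q = 1044; m = -9; -7*(-9)^3 + 6*(-9)^2 + 7*(-9)^1 - 8 = (5103) + (486) + (-63) + (-8) = 5518; answer 5518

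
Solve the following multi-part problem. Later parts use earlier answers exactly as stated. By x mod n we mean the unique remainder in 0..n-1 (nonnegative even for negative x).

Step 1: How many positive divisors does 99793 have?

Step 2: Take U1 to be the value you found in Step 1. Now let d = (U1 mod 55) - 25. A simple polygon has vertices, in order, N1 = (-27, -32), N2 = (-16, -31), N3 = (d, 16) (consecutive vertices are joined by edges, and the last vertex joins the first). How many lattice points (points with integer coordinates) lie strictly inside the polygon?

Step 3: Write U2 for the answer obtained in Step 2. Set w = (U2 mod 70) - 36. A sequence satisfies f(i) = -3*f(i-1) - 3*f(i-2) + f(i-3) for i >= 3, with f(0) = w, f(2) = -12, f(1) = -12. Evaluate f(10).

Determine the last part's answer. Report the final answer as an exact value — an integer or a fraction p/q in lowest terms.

Step 1: 99793 is prime, so its only divisors are 1 and 99793; count = 2; answer 2
Step 2: U1 = 2; d = -23; cross terms: (-27*-31 - -16*-32)=325, (-16*16 - -23*-31)=-969, (-23*-32 - -27*16)=1168; twice the area = |524| = 524; area = 262; boundary points = 1 + 1 + 4 = 6; strictly interior points = area - boundary/2 + 1 = 260; answer 260
Step 3: U2 = 260; w = 14; f(3) = -3*(-12) - 3*(-12) + 1*(14) = 86; iterating: f(3)=86, f(4)=-234, f(5)=432, f(6)=-508, f(7)=-6, f(8)=1974, f(9)=-6412, f(10)=13308; answer 13308

13308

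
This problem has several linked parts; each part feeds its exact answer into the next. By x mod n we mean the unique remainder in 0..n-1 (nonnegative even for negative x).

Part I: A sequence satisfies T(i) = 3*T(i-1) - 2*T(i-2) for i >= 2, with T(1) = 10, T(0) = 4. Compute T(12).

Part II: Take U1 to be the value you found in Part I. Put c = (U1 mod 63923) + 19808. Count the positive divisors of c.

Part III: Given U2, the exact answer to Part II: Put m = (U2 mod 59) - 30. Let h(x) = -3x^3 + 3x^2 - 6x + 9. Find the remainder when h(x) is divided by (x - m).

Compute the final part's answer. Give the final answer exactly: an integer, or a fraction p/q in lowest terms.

8913

Part I: T(2) = 3*(10) - 2*(4) = 22; iterating: T(2)=22, T(3)=46, T(4)=94, T(5)=190, T(6)=382, T(7)=766, T(8)=1534, T(9)=3070, T(10)=6142, T(11)=12286, T(12)=24574; answer 24574
Part II: U1 = 24574; c = 44382; 44382 = 2 * 3 * 13 * 569; number of divisors = (1+1) * (1+1) * (1+1) * (1+1) = 16; answer 16
Part III: U2 = 16; m = -14; remainder = value at the root: -3*(-14)^3 + 3*(-14)^2 - 6*(-14)^1 + 9 = (8232) + (588) + (84) + (9) = 8913; answer 8913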